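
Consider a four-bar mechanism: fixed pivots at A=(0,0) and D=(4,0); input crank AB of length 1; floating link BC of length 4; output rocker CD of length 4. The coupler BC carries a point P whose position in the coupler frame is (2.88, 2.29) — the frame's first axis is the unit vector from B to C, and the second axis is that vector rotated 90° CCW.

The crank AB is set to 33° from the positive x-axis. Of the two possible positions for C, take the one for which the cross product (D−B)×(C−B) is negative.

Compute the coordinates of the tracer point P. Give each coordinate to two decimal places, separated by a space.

A=(0,0), D=(4.00,0)
B = A + 1.00·(cos33°, sin33°) = (0.8387, 0.5446)
|BD| = 3.2079
circle(B,4.00) ∩ circle(D,4.00): a=1.6040, h=3.6643
  candidates: C₊=(3.0415,3.8835) cross=11.755; C₋=(1.7972,-3.3388) cross=-11.755
  mode - wants cross < 0 → take C=(1.7972,-3.3388) (cross=-11.755)
ex = (C−B)/|BC| = (0.2396,-0.9709); ey = (0.9709,0.2396)
P = B + 2.88·ex + 2.29·ey = (3.7521,-1.7027)

3.75 -1.70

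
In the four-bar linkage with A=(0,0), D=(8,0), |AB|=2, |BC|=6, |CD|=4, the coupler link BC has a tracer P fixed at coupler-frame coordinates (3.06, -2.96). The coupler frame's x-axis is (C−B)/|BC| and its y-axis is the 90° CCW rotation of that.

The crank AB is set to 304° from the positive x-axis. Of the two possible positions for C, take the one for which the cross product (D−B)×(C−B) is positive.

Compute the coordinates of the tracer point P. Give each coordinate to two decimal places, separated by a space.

A=(0,0), D=(8.00,0)
B = A + 2.00·(cos304°, sin304°) = (1.1184, -1.6581)
|BD| = 7.0785
circle(B,6.00) ∩ circle(D,4.00): a=4.9520, h=3.3879
  candidates: C₊=(5.1390,2.7955) cross=23.981; C₋=(6.7262,-3.7918) cross=-23.981
  mode + wants cross > 0 → take C=(5.1390,2.7955) (cross=23.981)
ex = (C−B)/|BC| = (0.6701,0.7423); ey = (-0.7423,0.6701)
P = B + 3.06·ex + -2.96·ey = (5.3660,-1.3703)

5.37 -1.37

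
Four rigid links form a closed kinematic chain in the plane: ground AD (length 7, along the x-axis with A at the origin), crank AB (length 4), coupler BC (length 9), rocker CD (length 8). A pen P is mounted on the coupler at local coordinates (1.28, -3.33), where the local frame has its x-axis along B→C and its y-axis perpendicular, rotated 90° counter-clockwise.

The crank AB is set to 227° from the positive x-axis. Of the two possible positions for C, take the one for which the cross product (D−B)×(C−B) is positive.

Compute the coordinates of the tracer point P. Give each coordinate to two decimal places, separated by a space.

0.83 -3.13

A=(0,0), D=(7.00,0)
B = A + 4.00·(cos227°, sin227°) = (-2.7280, -2.9254)
|BD| = 10.1583
circle(B,9.00) ∩ circle(D,8.00): a=5.9159, h=6.7825
  candidates: C₊=(0.9841,5.2734) cross=68.899; C₋=(4.8905,-7.7169) cross=-68.899
  mode + wants cross > 0 → take C=(0.9841,5.2734) (cross=68.899)
ex = (C−B)/|BC| = (0.4125,0.9110); ey = (-0.9110,0.4125)
P = B + 1.28·ex + -3.33·ey = (0.8335,-3.1328)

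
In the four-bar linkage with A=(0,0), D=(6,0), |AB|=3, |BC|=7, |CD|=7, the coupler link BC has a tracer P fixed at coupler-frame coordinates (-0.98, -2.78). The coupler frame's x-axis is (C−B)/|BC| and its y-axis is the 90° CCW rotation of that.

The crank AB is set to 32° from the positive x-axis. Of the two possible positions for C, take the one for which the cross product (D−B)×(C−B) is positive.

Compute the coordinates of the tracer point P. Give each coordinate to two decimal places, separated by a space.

4.02 -0.96

A=(0,0), D=(6.00,0)
B = A + 3.00·(cos32°, sin32°) = (2.5441, 1.5898)
|BD| = 3.8040
circle(B,7.00) ∩ circle(D,7.00): a=1.9020, h=6.7366
  candidates: C₊=(7.0874,6.9150) cross=25.626; C₋=(1.4567,-5.3253) cross=-25.626
  mode + wants cross > 0 → take C=(7.0874,6.9150) (cross=25.626)
ex = (C−B)/|BC| = (0.6490,0.7608); ey = (-0.7608,0.6490)
P = B + -0.98·ex + -2.78·ey = (4.0230,-0.9601)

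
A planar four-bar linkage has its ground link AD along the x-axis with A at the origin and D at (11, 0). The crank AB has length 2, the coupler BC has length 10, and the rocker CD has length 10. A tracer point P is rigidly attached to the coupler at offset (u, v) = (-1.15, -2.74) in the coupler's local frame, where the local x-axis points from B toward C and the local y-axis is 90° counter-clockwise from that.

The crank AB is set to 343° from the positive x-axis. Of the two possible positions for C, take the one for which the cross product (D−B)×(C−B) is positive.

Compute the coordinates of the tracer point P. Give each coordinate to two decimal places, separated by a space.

A=(0,0), D=(11.00,0)
B = A + 2.00·(cos343°, sin343°) = (1.9126, -0.5847)
|BD| = 9.1062
circle(B,10.00) ∩ circle(D,10.00): a=4.5531, h=8.9033
  candidates: C₊=(5.8846,8.5926) cross=81.075; C₋=(7.0280,-9.1773) cross=-81.075
  mode + wants cross > 0 → take C=(5.8846,8.5926) (cross=81.075)
ex = (C−B)/|BC| = (0.3972,0.9177); ey = (-0.9177,0.3972)
P = B + -1.15·ex + -2.74·ey = (3.9704,-2.7285)

3.97 -2.73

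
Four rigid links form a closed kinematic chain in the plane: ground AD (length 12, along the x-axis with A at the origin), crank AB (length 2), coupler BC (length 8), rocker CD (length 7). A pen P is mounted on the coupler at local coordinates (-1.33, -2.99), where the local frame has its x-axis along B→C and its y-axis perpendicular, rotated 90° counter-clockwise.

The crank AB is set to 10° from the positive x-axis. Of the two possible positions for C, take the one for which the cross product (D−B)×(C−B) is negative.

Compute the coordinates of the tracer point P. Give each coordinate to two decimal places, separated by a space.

A=(0,0), D=(12.00,0)
B = A + 2.00·(cos10°, sin10°) = (1.9696, 0.3473)
|BD| = 10.0364
circle(B,8.00) ∩ circle(D,7.00): a=5.7655, h=5.5461
  candidates: C₊=(7.9236,5.6906) cross=55.663; C₋=(7.5397,-5.3950) cross=-55.663
  mode - wants cross < 0 → take C=(7.5397,-5.3950) (cross=-55.663)
ex = (C−B)/|BC| = (0.6963,-0.7178); ey = (0.7178,0.6963)
P = B + -1.33·ex + -2.99·ey = (-1.1026,-0.7799)

-1.10 -0.78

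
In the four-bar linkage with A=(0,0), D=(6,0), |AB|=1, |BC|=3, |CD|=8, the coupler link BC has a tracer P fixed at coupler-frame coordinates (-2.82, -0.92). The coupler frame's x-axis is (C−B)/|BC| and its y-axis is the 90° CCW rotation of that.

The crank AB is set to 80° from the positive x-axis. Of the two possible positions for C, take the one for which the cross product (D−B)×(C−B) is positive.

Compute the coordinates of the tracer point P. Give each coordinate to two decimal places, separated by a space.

A=(0,0), D=(6.00,0)
B = A + 1.00·(cos80°, sin80°) = (0.1736, 0.9848)
|BD| = 5.9090
circle(B,3.00) ∩ circle(D,8.00): a=-1.6994, h=2.4722
  candidates: C₊=(-1.0900,3.7057) cross=14.608; C₋=(-1.9140,-1.1696) cross=-14.608
  mode + wants cross > 0 → take C=(-1.0900,3.7057) (cross=14.608)
ex = (C−B)/|BC| = (-0.4212,0.9070); ey = (-0.9070,-0.4212)
P = B + -2.82·ex + -0.92·ey = (2.1959,-1.1853)

2.20 -1.19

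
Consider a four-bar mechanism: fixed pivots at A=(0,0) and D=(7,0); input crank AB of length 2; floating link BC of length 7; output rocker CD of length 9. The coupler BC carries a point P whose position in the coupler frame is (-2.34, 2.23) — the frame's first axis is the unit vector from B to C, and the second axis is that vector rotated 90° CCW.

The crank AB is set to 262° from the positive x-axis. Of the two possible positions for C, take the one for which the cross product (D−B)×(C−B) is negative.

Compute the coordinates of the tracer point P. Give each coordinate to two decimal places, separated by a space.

A=(0,0), D=(7.00,0)
B = A + 2.00·(cos262°, sin262°) = (-0.2783, -1.9805)
|BD| = 7.5430
circle(B,7.00) ∩ circle(D,9.00): a=1.6503, h=6.8027
  candidates: C₊=(-0.4721,5.0168) cross=51.313; C₋=(3.1002,-8.1112) cross=-51.313
  mode - wants cross < 0 → take C=(3.1002,-8.1112) (cross=-51.313)
ex = (C−B)/|BC| = (0.4827,-0.8758); ey = (0.8758,0.4827)
P = B + -2.34·ex + 2.23·ey = (0.5453,1.1452)

0.55 1.15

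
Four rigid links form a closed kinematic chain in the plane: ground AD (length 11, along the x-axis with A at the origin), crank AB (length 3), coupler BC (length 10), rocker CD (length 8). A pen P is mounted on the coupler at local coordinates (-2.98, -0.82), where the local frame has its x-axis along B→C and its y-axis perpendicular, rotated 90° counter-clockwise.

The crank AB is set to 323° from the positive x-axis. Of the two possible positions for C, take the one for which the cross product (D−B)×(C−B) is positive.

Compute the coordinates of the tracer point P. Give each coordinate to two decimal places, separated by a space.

A=(0,0), D=(11.00,0)
B = A + 3.00·(cos323°, sin323°) = (2.3959, -1.8054)
|BD| = 8.7915
circle(B,10.00) ∩ circle(D,8.00): a=6.4432, h=7.6476
  candidates: C₊=(7.1312,7.0023) cross=67.234; C₋=(10.2723,-7.9668) cross=-67.234
  mode + wants cross > 0 → take C=(7.1312,7.0023) (cross=67.234)
ex = (C−B)/|BC| = (0.4735,0.8808); ey = (-0.8808,0.4735)
P = B + -2.98·ex + -0.82·ey = (1.7070,-4.8185)

1.71 -4.82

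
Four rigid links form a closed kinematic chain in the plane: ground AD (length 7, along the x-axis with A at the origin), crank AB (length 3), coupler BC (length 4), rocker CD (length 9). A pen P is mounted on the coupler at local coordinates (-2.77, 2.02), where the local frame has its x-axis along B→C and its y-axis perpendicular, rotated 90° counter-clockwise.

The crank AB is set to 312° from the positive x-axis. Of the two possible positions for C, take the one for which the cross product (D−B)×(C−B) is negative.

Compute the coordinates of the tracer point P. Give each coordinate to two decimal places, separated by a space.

5.12 -0.80

A=(0,0), D=(7.00,0)
B = A + 3.00·(cos312°, sin312°) = (2.0074, -2.2294)
|BD| = 5.4678
circle(B,4.00) ∩ circle(D,9.00): a=-3.2100, h=2.3866
  candidates: C₊=(-1.8968,-1.3591) cross=13.049; C₋=(0.0494,-5.7175) cross=-13.049
  mode - wants cross < 0 → take C=(0.0494,-5.7175) (cross=-13.049)
ex = (C−B)/|BC| = (-0.4895,-0.8720); ey = (0.8720,-0.4895)
P = B + -2.77·ex + 2.02·ey = (5.1247,-0.8028)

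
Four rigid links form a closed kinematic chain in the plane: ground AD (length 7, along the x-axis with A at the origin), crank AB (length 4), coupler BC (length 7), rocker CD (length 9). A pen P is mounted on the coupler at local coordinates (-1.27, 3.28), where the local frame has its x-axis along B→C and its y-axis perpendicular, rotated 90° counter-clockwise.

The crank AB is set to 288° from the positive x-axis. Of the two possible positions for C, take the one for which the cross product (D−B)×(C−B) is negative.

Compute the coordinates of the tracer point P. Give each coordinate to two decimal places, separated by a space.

2.78 -0.64

A=(0,0), D=(7.00,0)
B = A + 4.00·(cos288°, sin288°) = (1.2361, -3.8042)
|BD| = 6.9062
circle(B,7.00) ∩ circle(D,9.00): a=1.1363, h=6.9072
  candidates: C₊=(-1.6203,2.5865) cross=47.702; C₋=(5.9892,-8.9431) cross=-47.702
  mode - wants cross < 0 → take C=(5.9892,-8.9431) (cross=-47.702)
ex = (C−B)/|BC| = (0.6790,-0.7341); ey = (0.7341,0.6790)
P = B + -1.27·ex + 3.28·ey = (2.7816,-0.6447)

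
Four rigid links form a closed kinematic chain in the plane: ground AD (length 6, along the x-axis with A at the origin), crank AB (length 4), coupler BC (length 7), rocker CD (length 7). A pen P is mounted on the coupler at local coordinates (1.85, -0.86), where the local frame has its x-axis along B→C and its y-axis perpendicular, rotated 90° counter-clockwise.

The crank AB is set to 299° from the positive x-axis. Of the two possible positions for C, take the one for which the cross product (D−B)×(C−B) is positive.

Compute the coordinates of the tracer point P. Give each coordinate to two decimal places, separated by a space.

2.18 -1.47

A=(0,0), D=(6.00,0)
B = A + 4.00·(cos299°, sin299°) = (1.9392, -3.4985)
|BD| = 5.3600
circle(B,7.00) ∩ circle(D,7.00): a=2.6800, h=6.4667
  candidates: C₊=(-0.2512,3.1500) cross=34.661; C₋=(8.1905,-6.6485) cross=-34.661
  mode + wants cross > 0 → take C=(-0.2512,3.1500) (cross=34.661)
ex = (C−B)/|BC| = (-0.3129,0.9498); ey = (-0.9498,-0.3129)
P = B + 1.85·ex + -0.86·ey = (2.1771,-1.4723)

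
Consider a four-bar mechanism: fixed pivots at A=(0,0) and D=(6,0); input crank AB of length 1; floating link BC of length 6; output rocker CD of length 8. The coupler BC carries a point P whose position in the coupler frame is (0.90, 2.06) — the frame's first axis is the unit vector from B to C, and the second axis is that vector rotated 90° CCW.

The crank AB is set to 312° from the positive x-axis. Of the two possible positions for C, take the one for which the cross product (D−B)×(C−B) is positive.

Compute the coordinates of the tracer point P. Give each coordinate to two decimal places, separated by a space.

A=(0,0), D=(6.00,0)
B = A + 1.00·(cos312°, sin312°) = (0.6691, -0.7431)
|BD| = 5.3824
circle(B,6.00) ∩ circle(D,8.00): a=0.0901, h=5.9993
  candidates: C₊=(-0.0699,5.2112) cross=32.291; C₋=(1.5867,-6.6726) cross=-32.291
  mode + wants cross > 0 → take C=(-0.0699,5.2112) (cross=32.291)
ex = (C−B)/|BC| = (-0.1232,0.9924); ey = (-0.9924,-0.1232)
P = B + 0.90·ex + 2.06·ey = (-1.4860,-0.1037)

-1.49 -0.10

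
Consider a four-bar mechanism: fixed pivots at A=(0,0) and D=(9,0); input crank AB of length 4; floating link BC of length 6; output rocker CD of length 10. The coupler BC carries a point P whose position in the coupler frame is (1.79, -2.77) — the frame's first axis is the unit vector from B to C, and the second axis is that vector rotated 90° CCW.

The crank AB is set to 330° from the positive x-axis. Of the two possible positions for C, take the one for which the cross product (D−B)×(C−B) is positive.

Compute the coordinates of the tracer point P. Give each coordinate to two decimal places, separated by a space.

4.19 1.22

A=(0,0), D=(9.00,0)
B = A + 4.00·(cos330°, sin330°) = (3.4641, -2.0000)
|BD| = 5.8861
circle(B,6.00) ∩ circle(D,10.00): a=-2.4935, h=5.4573
  candidates: C₊=(-0.7353,2.2854) cross=32.122; C₋=(2.9733,-7.9799) cross=-32.122
  mode + wants cross > 0 → take C=(-0.7353,2.2854) (cross=32.122)
ex = (C−B)/|BC| = (-0.6999,0.7142); ey = (-0.7142,-0.6999)
P = B + 1.79·ex + -2.77·ey = (4.1897,1.2172)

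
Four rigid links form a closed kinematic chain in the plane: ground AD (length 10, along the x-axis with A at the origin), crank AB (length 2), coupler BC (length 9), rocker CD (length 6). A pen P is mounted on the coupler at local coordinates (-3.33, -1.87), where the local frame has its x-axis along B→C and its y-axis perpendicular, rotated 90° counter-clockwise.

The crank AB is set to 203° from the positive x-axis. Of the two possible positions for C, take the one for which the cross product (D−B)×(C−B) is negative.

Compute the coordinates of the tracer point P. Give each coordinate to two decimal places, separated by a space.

A=(0,0), D=(10.00,0)
B = A + 2.00·(cos203°, sin203°) = (-1.8410, -0.7815)
|BD| = 11.8668
circle(B,9.00) ∩ circle(D,6.00): a=7.8294, h=4.4385
  candidates: C₊=(5.6791,4.1630) cross=52.670; C₋=(6.2637,-4.6947) cross=-52.670
  mode - wants cross < 0 → take C=(6.2637,-4.6947) (cross=-52.670)
ex = (C−B)/|BC| = (0.9005,-0.4348); ey = (0.4348,0.9005)
P = B + -3.33·ex + -1.87·ey = (-5.6528,-1.0175)

-5.65 -1.02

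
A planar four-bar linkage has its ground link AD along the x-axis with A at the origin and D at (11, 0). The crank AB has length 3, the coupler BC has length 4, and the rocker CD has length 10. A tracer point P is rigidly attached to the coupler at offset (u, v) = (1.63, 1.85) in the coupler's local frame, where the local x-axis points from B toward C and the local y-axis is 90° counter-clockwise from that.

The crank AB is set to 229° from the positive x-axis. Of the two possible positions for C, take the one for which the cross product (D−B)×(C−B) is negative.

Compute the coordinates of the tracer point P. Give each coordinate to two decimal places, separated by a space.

0.24 -1.16

A=(0,0), D=(11.00,0)
B = A + 3.00·(cos229°, sin229°) = (-1.9682, -2.2641)
|BD| = 13.1643
circle(B,4.00) ∩ circle(D,10.00): a=3.3917, h=2.1204
  candidates: C₊=(1.0083,0.4080) cross=27.914; C₋=(1.7377,-3.7696) cross=-27.914
  mode - wants cross < 0 → take C=(1.7377,-3.7696) (cross=-27.914)
ex = (C−B)/|BC| = (0.9265,-0.3764); ey = (0.3764,0.9265)
P = B + 1.63·ex + 1.85·ey = (0.2382,-1.1636)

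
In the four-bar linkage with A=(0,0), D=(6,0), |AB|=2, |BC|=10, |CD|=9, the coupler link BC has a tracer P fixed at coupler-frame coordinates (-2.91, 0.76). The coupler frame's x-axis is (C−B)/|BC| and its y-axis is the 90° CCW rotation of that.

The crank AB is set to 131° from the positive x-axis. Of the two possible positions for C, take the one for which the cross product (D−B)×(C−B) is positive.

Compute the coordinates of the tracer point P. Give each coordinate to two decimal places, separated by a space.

A=(0,0), D=(6.00,0)
B = A + 2.00·(cos131°, sin131°) = (-1.3121, 1.5094)
|BD| = 7.4663
circle(B,10.00) ∩ circle(D,9.00): a=5.0055, h=8.6571
  candidates: C₊=(5.3402,8.9758) cross=64.636; C₋=(1.8399,-7.9808) cross=-64.636
  mode + wants cross > 0 → take C=(5.3402,8.9758) (cross=64.636)
ex = (C−B)/|BC| = (0.6652,0.7466); ey = (-0.7466,0.6652)
P = B + -2.91·ex + 0.76·ey = (-3.8154,-0.1577)

-3.82 -0.16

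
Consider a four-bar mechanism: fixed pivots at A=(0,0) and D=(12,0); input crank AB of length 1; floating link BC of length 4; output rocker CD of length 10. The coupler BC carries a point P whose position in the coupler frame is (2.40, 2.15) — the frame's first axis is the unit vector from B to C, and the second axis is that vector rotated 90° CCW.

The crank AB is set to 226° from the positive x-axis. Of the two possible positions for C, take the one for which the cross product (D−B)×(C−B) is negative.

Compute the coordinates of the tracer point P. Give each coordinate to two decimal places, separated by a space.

A=(0,0), D=(12.00,0)
B = A + 1.00·(cos226°, sin226°) = (-0.6947, -0.7193)
|BD| = 12.7150
circle(B,4.00) ∩ circle(D,10.00): a=3.0543, h=2.5828
  candidates: C₊=(2.2087,2.0322) cross=32.841; C₋=(2.5009,-3.1252) cross=-32.841
  mode - wants cross < 0 → take C=(2.5009,-3.1252) (cross=-32.841)
ex = (C−B)/|BC| = (0.7989,-0.6015); ey = (0.6015,0.7989)
P = B + 2.40·ex + 2.15·ey = (2.5159,-0.4453)

2.52 -0.45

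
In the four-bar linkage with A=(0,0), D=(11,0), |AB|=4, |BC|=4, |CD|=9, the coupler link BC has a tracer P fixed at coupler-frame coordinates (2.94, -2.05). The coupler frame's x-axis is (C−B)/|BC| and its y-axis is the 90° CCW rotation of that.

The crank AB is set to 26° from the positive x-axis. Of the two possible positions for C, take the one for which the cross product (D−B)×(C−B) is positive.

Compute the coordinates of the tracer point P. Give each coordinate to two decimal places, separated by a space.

A=(0,0), D=(11.00,0)
B = A + 4.00·(cos26°, sin26°) = (3.5952, 1.7535)
|BD| = 7.6096
circle(B,4.00) ∩ circle(D,9.00): a=-0.4661, h=3.9727
  candidates: C₊=(4.0570,5.7267) cross=30.231; C₋=(2.2262,-2.0049) cross=-30.231
  mode + wants cross > 0 → take C=(4.0570,5.7267) (cross=30.231)
ex = (C−B)/|BC| = (0.1155,0.9933); ey = (-0.9933,0.1155)
P = B + 2.94·ex + -2.05·ey = (5.9709,4.4371)

5.97 4.44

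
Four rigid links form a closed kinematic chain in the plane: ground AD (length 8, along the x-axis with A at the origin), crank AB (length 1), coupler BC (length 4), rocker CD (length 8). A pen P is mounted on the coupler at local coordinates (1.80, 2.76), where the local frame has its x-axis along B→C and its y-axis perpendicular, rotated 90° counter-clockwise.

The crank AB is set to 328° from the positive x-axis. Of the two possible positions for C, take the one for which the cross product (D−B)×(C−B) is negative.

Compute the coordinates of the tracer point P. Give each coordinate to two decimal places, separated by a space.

A=(0,0), D=(8.00,0)
B = A + 1.00·(cos328°, sin328°) = (0.8480, -0.5299)
|BD| = 7.1716
circle(B,4.00) ∩ circle(D,8.00): a=0.2392, h=3.9928
  candidates: C₊=(0.7916,3.4697) cross=28.635; C₋=(1.3817,-4.4942) cross=-28.635
  mode - wants cross < 0 → take C=(1.3817,-4.4942) (cross=-28.635)
ex = (C−B)/|BC| = (0.1334,-0.9911); ey = (0.9911,0.1334)
P = B + 1.80·ex + 2.76·ey = (3.8235,-1.9456)

3.82 -1.95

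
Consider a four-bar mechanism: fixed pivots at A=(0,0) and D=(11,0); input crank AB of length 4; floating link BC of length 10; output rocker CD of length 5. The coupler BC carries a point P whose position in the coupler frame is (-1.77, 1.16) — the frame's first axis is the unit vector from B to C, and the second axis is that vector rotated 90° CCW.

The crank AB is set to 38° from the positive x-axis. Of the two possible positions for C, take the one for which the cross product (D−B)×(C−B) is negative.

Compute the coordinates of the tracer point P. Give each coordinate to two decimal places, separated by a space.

2.80 4.55

A=(0,0), D=(11.00,0)
B = A + 4.00·(cos38°, sin38°) = (3.1520, 2.4626)
|BD| = 8.2253
circle(B,10.00) ∩ circle(D,5.00): a=8.6718, h=4.9800
  candidates: C₊=(12.9170,4.6179) cross=40.962; C₋=(9.9350,-4.8853) cross=-40.962
  mode - wants cross < 0 → take C=(9.9350,-4.8853) (cross=-40.962)
ex = (C−B)/|BC| = (0.6783,-0.7348); ey = (0.7348,0.6783)
P = B + -1.77·ex + 1.16·ey = (2.8038,4.5500)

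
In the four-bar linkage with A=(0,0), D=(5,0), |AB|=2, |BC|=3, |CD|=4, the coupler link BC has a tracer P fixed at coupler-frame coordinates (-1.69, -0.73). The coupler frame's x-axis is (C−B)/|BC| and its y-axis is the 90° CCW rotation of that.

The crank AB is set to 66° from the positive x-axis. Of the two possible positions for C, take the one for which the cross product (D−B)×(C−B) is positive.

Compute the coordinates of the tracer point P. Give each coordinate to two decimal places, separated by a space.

-0.12 0.24

A=(0,0), D=(5.00,0)
B = A + 2.00·(cos66°, sin66°) = (0.8135, 1.8271)
|BD| = 4.5679
circle(B,3.00) ∩ circle(D,4.00): a=1.5177, h=2.5878
  candidates: C₊=(3.2396,3.5918) cross=11.821; C₋=(1.1694,-1.1517) cross=-11.821
  mode + wants cross > 0 → take C=(3.2396,3.5918) (cross=11.821)
ex = (C−B)/|BC| = (0.8087,0.5882); ey = (-0.5882,0.8087)
P = B + -1.69·ex + -0.73·ey = (-0.1238,0.2426)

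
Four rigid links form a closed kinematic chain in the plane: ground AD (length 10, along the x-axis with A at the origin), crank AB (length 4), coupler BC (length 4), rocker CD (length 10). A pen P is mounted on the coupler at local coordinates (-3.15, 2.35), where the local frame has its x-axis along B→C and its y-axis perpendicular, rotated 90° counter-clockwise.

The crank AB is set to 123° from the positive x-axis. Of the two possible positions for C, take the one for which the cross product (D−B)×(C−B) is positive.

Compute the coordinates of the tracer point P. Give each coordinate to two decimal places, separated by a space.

A=(0,0), D=(10.00,0)
B = A + 4.00·(cos123°, sin123°) = (-2.1786, 3.3547)
|BD| = 12.6321
circle(B,4.00) ∩ circle(D,10.00): a=2.9912, h=2.6557
  candidates: C₊=(1.4105,5.1206) cross=33.547; C₋=(0.0000,-0.0000) cross=-33.547
  mode + wants cross > 0 → take C=(1.4105,5.1206) (cross=33.547)
ex = (C−B)/|BC| = (0.8973,0.4415); ey = (-0.4415,0.8973)
P = B + -3.15·ex + 2.35·ey = (-6.0424,4.0726)

-6.04 4.07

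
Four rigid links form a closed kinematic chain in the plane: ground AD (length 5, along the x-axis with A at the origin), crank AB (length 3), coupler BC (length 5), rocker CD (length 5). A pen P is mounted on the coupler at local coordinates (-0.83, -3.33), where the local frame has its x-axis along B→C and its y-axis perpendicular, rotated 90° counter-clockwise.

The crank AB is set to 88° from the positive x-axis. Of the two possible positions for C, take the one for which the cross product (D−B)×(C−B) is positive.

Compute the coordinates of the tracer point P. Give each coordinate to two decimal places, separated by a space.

0.67 -0.39

A=(0,0), D=(5.00,0)
B = A + 3.00·(cos88°, sin88°) = (0.1047, 2.9982)
|BD| = 5.7405
circle(B,5.00) ∩ circle(D,5.00): a=2.8702, h=4.0941
  candidates: C₊=(4.6906,4.9904) cross=23.502; C₋=(0.4140,-1.9922) cross=-23.502
  mode + wants cross > 0 → take C=(4.6906,4.9904) (cross=23.502)
ex = (C−B)/|BC| = (0.9172,0.3984); ey = (-0.3984,0.9172)
P = B + -0.83·ex + -3.33·ey = (0.6703,-0.3868)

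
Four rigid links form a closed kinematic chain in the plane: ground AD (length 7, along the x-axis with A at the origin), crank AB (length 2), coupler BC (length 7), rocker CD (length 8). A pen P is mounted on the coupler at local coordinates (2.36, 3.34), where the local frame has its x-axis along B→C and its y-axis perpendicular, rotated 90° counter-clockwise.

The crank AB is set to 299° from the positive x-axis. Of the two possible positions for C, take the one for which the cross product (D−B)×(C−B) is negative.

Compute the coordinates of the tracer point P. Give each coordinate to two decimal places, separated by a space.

5.05 -1.96

A=(0,0), D=(7.00,0)
B = A + 2.00·(cos299°, sin299°) = (0.9696, -1.7492)
|BD| = 6.2790
circle(B,7.00) ∩ circle(D,8.00): a=1.9450, h=6.7244
  candidates: C₊=(0.9643,5.2508) cross=42.222; C₋=(4.7110,-7.6655) cross=-42.222
  mode - wants cross < 0 → take C=(4.7110,-7.6655) (cross=-42.222)
ex = (C−B)/|BC| = (0.5345,-0.8452); ey = (0.8452,0.5345)
P = B + 2.36·ex + 3.34·ey = (5.0539,-1.9587)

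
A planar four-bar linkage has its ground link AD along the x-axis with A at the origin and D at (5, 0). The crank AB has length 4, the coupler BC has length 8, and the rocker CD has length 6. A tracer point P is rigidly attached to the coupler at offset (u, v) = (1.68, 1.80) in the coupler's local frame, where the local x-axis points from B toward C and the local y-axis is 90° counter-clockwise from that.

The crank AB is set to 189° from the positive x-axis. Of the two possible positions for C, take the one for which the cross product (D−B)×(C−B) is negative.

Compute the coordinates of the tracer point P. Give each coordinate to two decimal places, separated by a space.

-1.53 -0.20

A=(0,0), D=(5.00,0)
B = A + 4.00·(cos189°, sin189°) = (-3.9508, -0.6257)
|BD| = 8.9726
circle(B,8.00) ∩ circle(D,6.00): a=6.0466, h=5.2382
  candidates: C₊=(1.7158,5.0214) cross=47.000; C₋=(2.4464,-5.4295) cross=-47.000
  mode - wants cross < 0 → take C=(2.4464,-5.4295) (cross=-47.000)
ex = (C−B)/|BC| = (0.7996,-0.6005); ey = (0.6005,0.7996)
P = B + 1.68·ex + 1.80·ey = (-1.5265,-0.1952)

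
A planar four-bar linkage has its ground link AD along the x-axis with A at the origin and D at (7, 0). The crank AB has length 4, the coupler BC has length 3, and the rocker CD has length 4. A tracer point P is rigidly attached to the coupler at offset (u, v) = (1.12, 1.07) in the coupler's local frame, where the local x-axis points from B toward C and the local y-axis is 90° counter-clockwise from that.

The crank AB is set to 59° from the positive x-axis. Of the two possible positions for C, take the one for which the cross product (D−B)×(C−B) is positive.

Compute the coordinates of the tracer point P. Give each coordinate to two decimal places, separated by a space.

A=(0,0), D=(7.00,0)
B = A + 4.00·(cos59°, sin59°) = (2.0602, 3.4287)
|BD| = 6.0131
circle(B,3.00) ∩ circle(D,4.00): a=2.4245, h=1.7668
  candidates: C₊=(5.0594,3.4977) cross=10.624; C₋=(3.0445,0.5947) cross=-10.624
  mode + wants cross > 0 → take C=(5.0594,3.4977) (cross=10.624)
ex = (C−B)/|BC| = (0.9997,0.0230); ey = (-0.0230,0.9997)
P = B + 1.12·ex + 1.07·ey = (3.1552,4.5242)

3.16 4.52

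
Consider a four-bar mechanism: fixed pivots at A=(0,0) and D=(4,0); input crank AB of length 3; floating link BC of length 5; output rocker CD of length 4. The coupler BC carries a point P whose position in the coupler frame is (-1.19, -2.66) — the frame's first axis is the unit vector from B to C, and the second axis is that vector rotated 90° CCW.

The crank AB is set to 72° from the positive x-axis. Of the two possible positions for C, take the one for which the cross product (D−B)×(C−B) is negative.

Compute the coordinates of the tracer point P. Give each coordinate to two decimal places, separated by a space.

A=(0,0), D=(4.00,0)
B = A + 3.00·(cos72°, sin72°) = (0.9271, 2.8532)
|BD| = 4.1933
circle(B,5.00) ∩ circle(D,4.00): a=3.1698, h=3.8668
  candidates: C₊=(5.8810,3.5301) cross=16.215; C₋=(0.6189,-2.1373) cross=-16.215
  mode - wants cross < 0 → take C=(0.6189,-2.1373) (cross=-16.215)
ex = (C−B)/|BC| = (-0.0616,-0.9981); ey = (0.9981,-0.0616)
P = B + -1.19·ex + -2.66·ey = (-1.6546,4.2048)

-1.65 4.20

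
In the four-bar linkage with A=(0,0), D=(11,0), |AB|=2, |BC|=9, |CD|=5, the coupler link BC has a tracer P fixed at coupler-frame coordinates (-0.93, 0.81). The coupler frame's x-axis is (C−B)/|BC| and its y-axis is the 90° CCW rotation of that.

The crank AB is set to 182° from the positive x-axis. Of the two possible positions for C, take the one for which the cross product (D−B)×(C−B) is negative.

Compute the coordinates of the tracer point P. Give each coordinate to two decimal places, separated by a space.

-2.68 0.96

A=(0,0), D=(11.00,0)
B = A + 2.00·(cos182°, sin182°) = (-1.9988, -0.0698)
|BD| = 12.9990
circle(B,9.00) ∩ circle(D,5.00): a=8.6535, h=2.4732
  candidates: C₊=(6.6413,2.4499) cross=32.150; C₋=(6.6679,-2.4965) cross=-32.150
  mode - wants cross < 0 → take C=(6.6679,-2.4965) (cross=-32.150)
ex = (C−B)/|BC| = (0.9630,-0.2696); ey = (0.2696,0.9630)
P = B + -0.93·ex + 0.81·ey = (-2.6759,0.9610)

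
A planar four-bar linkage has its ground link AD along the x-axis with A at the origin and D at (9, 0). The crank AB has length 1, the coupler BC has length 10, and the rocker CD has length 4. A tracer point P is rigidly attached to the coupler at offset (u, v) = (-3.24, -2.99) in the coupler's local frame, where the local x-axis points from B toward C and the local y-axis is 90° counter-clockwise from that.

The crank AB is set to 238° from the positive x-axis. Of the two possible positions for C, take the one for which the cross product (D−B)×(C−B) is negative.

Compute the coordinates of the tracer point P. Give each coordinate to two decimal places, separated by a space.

A=(0,0), D=(9.00,0)
B = A + 1.00·(cos238°, sin238°) = (-0.5299, -0.8480)
|BD| = 9.5676
circle(B,10.00) ∩ circle(D,4.00): a=9.1736, h=3.9806
  candidates: C₊=(8.2548,3.9300) cross=38.084; C₋=(8.9604,-3.9998) cross=-38.084
  mode - wants cross < 0 → take C=(8.9604,-3.9998) (cross=-38.084)
ex = (C−B)/|BC| = (0.9490,-0.3152); ey = (0.3152,0.9490)
P = B + -3.24·ex + -2.99·ey = (-4.5472,-2.6645)

-4.55 -2.66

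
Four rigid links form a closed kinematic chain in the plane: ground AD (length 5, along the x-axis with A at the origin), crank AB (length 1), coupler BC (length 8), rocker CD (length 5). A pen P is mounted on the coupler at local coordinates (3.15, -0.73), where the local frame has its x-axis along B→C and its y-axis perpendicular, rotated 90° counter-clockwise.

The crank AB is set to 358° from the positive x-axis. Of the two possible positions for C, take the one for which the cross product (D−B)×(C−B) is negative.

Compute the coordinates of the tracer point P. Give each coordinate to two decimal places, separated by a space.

3.35 -2.25

A=(0,0), D=(5.00,0)
B = A + 1.00·(cos358°, sin358°) = (0.9994, -0.0349)
|BD| = 4.0008
circle(B,8.00) ∩ circle(D,5.00): a=6.8745, h=4.0917
  candidates: C₊=(7.8379,4.1166) cross=16.370; C₋=(7.9093,-4.0665) cross=-16.370
  mode - wants cross < 0 → take C=(7.9093,-4.0665) (cross=-16.370)
ex = (C−B)/|BC| = (0.8637,-0.5039); ey = (0.5039,0.8637)
P = B + 3.15·ex + -0.73·ey = (3.3523,-2.2529)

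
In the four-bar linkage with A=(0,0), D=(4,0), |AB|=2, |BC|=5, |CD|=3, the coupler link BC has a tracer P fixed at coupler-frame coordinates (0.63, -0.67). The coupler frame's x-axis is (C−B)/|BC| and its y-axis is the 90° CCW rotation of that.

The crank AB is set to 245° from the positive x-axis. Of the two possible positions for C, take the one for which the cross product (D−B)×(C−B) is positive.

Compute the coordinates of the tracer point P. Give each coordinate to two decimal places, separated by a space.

A=(0,0), D=(4.00,0)
B = A + 2.00·(cos245°, sin245°) = (-0.8452, -1.8126)
|BD| = 5.1732
circle(B,5.00) ∩ circle(D,3.00): a=4.1330, h=2.8139
  candidates: C₊=(2.0398,2.2711) cross=14.557; C₋=(4.0117,-3.0000) cross=-14.557
  mode + wants cross > 0 → take C=(2.0398,2.2711) (cross=14.557)
ex = (C−B)/|BC| = (0.5770,0.8167); ey = (-0.8167,0.5770)
P = B + 0.63·ex + -0.67·ey = (0.0655,-1.6847)

0.07 -1.68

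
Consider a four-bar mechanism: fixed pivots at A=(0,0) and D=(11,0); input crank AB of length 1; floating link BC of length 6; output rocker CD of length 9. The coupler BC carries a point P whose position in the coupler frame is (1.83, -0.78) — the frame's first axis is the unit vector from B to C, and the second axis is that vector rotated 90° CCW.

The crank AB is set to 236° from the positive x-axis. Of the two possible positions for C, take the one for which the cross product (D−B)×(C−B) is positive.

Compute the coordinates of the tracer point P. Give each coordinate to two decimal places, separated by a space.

1.14 0.20

A=(0,0), D=(11.00,0)
B = A + 1.00·(cos236°, sin236°) = (-0.5592, -0.8290)
|BD| = 11.5889
circle(B,6.00) ∩ circle(D,9.00): a=3.8529, h=4.5995
  candidates: C₊=(2.9548,4.0343) cross=53.303; C₋=(3.6129,-5.1411) cross=-53.303
  mode + wants cross > 0 → take C=(2.9548,4.0343) (cross=53.303)
ex = (C−B)/|BC| = (0.5857,0.8105); ey = (-0.8105,0.5857)
P = B + 1.83·ex + -0.78·ey = (1.1448,0.1974)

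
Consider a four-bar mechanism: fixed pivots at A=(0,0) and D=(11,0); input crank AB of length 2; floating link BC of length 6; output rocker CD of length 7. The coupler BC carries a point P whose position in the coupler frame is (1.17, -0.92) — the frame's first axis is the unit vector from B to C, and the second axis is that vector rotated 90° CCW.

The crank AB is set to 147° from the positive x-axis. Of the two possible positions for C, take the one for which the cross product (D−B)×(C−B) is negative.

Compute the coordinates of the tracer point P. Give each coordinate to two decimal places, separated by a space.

A=(0,0), D=(11.00,0)
B = A + 2.00·(cos147°, sin147°) = (-1.6773, 1.0893)
|BD| = 12.7241
circle(B,6.00) ∩ circle(D,7.00): a=5.8512, h=1.3280
  candidates: C₊=(4.2661,1.9115) cross=16.898; C₋=(4.0387,-0.7348) cross=-16.898
  mode - wants cross < 0 → take C=(4.0387,-0.7348) (cross=-16.898)
ex = (C−B)/|BC| = (0.9527,-0.3040); ey = (0.3040,0.9527)
P = B + 1.17·ex + -0.92·ey = (-0.8424,-0.1429)

-0.84 -0.14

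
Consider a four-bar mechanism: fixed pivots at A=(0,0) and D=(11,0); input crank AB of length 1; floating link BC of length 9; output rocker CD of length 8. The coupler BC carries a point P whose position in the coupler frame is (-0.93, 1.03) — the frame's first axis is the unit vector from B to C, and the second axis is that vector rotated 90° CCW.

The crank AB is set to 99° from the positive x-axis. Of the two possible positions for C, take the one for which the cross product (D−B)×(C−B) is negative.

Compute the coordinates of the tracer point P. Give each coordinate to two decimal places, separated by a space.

0.04 2.36

A=(0,0), D=(11.00,0)
B = A + 1.00·(cos99°, sin99°) = (-0.1564, 0.9877)
|BD| = 11.2001
circle(B,9.00) ∩ circle(D,8.00): a=6.3590, h=6.3690
  candidates: C₊=(6.7394,6.7711) cross=71.333; C₋=(5.6161,-5.9172) cross=-71.333
  mode - wants cross < 0 → take C=(5.6161,-5.9172) (cross=-71.333)
ex = (C−B)/|BC| = (0.6414,-0.7672); ey = (0.7672,0.6414)
P = B + -0.93·ex + 1.03·ey = (0.0373,2.3618)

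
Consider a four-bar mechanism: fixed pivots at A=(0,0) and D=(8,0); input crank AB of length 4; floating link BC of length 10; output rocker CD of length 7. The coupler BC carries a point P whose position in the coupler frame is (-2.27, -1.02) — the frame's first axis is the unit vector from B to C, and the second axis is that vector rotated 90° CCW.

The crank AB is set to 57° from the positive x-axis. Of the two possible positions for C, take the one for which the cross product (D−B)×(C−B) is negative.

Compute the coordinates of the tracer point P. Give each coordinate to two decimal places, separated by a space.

0.58 5.26

A=(0,0), D=(8.00,0)
B = A + 4.00·(cos57°, sin57°) = (2.1786, 3.3547)
|BD| = 6.7189
circle(B,10.00) ∩ circle(D,7.00): a=7.1547, h=6.9864
  candidates: C₊=(11.8659,5.8356) cross=46.941; C₋=(4.8894,-6.2709) cross=-46.941
  mode - wants cross < 0 → take C=(4.8894,-6.2709) (cross=-46.941)
ex = (C−B)/|BC| = (0.2711,-0.9626); ey = (0.9626,0.2711)
P = B + -2.27·ex + -1.02·ey = (0.5814,5.2632)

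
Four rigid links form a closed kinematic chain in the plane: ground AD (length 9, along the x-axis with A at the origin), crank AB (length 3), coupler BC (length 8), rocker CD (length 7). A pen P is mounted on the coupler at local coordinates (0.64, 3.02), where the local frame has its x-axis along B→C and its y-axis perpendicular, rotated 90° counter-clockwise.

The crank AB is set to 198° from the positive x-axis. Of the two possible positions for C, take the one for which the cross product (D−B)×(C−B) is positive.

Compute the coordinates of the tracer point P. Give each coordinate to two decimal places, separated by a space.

-4.27 1.82

A=(0,0), D=(9.00,0)
B = A + 3.00·(cos198°, sin198°) = (-2.8532, -0.9271)
|BD| = 11.8894
circle(B,8.00) ∩ circle(D,7.00): a=6.5755, h=4.5566
  candidates: C₊=(3.3470,4.1284) cross=54.175; C₋=(4.0576,-4.9571) cross=-54.175
  mode + wants cross > 0 → take C=(3.3470,4.1284) (cross=54.175)
ex = (C−B)/|BC| = (0.7750,0.6319); ey = (-0.6319,0.7750)
P = B + 0.64·ex + 3.02·ey = (-4.2656,1.8180)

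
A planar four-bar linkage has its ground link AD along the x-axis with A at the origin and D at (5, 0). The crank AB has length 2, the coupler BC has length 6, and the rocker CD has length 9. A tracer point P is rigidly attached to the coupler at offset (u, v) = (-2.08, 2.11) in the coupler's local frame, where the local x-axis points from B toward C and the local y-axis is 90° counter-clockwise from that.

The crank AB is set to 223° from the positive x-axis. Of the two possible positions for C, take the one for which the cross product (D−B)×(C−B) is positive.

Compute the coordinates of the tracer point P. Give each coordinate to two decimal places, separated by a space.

-3.05 -3.86

A=(0,0), D=(5.00,0)
B = A + 2.00·(cos223°, sin223°) = (-1.4627, -1.3640)
|BD| = 6.6051
circle(B,6.00) ∩ circle(D,9.00): a=-0.1039, h=5.9991
  candidates: C₊=(-2.8033,4.4843) cross=39.625; C₋=(-0.3255,-7.2552) cross=-39.625
  mode + wants cross > 0 → take C=(-2.8033,4.4843) (cross=39.625)
ex = (C−B)/|BC| = (-0.2234,0.9747); ey = (-0.9747,-0.2234)
P = B + -2.08·ex + 2.11·ey = (-3.0546,-3.8628)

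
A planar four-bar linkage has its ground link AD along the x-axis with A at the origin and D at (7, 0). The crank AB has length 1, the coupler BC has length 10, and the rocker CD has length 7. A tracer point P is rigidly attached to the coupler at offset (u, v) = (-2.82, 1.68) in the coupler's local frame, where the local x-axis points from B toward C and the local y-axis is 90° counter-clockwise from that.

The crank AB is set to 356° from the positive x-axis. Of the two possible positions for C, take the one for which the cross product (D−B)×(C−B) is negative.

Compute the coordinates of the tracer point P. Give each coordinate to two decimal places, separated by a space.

0.07 3.08

A=(0,0), D=(7.00,0)
B = A + 1.00·(cos356°, sin356°) = (0.9976, -0.0698)
|BD| = 6.0028
circle(B,10.00) ∩ circle(D,7.00): a=7.2494, h=6.8881
  candidates: C₊=(8.1664,6.9021) cross=41.348; C₋=(8.3265,-6.8732) cross=-41.348
  mode - wants cross < 0 → take C=(8.3265,-6.8732) (cross=-41.348)
ex = (C−B)/|BC| = (0.7329,-0.6803); ey = (0.6803,0.7329)
P = B + -2.82·ex + 1.68·ey = (0.0738,3.0801)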